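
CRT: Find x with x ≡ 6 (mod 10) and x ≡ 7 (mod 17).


m₁ = 10, m₂ = 17, gcd = 1, so CRT applies. M = m₁·m₂ = 170
Let M₁ = M/m₁ = 17, M₂ = M/m₂ = 10
Find y₁ ≡ M₁⁻¹ (mod m₁): 17⁻¹ ≡ 3 (mod 10)
Find y₂ ≡ M₂⁻¹ (mod m₂): 10⁻¹ ≡ 12 (mod 17)
x = a₁·M₁·y₁ + a₂·M₂·y₂ = 6·17·3 + 7·10·12 = 1146
Reduce mod 170: x ≡ 126
Check: 126 mod 10 = 6 ✓, 126 mod 17 = 7 ✓

x ≡ 126 (mod 170)


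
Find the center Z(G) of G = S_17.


Z(G) = {g ∈ G | gx = xg for all x ∈ G}
S_n is non-abelian for n ≥ 3; Z(S_17) is trivial

Z(S_17) = {e}


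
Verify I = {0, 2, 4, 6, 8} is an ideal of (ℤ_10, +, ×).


Check ideal conditions for I = {0, 2, 4, 6, 8} in ℤ_10:
(1) I is an additive subgroup? Yes
(2) For r ∈ ℤ_10 and a ∈ I: r·a ∈ I? Yes

Yes, I is an ideal of ℤ_10


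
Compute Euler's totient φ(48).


Factor n: 48 = 2^4 × 3
φ(n) = n · ∏(1 - 1/p) over distinct primes p | n
φ(48) = 48 · (1 - 1/2) · (1 - 1/3) = 16

φ(48) = 16


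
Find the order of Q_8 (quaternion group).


Q_8 = {±1, ±i, ±j, ±k}
|Q_8| = 8

|Q_8 (quaternion group)| = 8


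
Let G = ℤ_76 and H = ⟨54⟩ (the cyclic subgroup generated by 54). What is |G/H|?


|⟨54⟩| = n / gcd(54, 76) = 76 / 2 = 38
H is normal (ℤ_76 is abelian).
|G/H| = |G| / |H| = 76 / 38 = 2

|G/H| = 2


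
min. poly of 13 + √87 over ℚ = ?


Let α = 13 + √87. Then α - 13 = √87, so (α - 13)² = 87, giving α² - 26α + 82 = 0. Degree 2 and α ∉ ℚ, so this is the minimal polynomial.

Minimal polynomial: x² - 26x + 82


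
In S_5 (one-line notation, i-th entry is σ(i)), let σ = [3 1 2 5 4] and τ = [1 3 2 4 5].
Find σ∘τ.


σ∘τ: apply τ first, then σ
1 →τ 1 →σ 3
2 →τ 3 →σ 2
3 →τ 2 →σ 1
4 →τ 4 →σ 5
5 →τ 5 →σ 4

σ∘τ = [3 2 1 5 4]


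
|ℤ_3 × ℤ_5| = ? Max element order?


|ℤ_3 × ℤ_5| = 3 × 5 = 15
Max element order = lcm(3,5) = 15
Cyclic? Yes (gcd=1)

|ℤ_3×ℤ_5| = 15, max element order = 15


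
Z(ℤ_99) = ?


Z(G) = {g ∈ G | gx = xg for all x ∈ G}
ℤ_99 is abelian, so Z(G) = G

Z(ℤ_99) = ℤ_99


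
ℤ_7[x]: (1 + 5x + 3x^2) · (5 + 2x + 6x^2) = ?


Expand and collect like terms; reduce coefficients mod 7:
x^0: 1·5 = 5 ≡ 5 (mod 7)
x^1: 1·2 + 5·5 = 27 ≡ 6 (mod 7)
x^2: 1·6 + 5·2 + 3·5 = 31 ≡ 3 (mod 7)
x^3: 5·6 + 3·2 = 36 ≡ 1 (mod 7)
x^4: 3·6 = 18 ≡ 4 (mod 7)
Result: 5 + 6x + 3x^2 + x^3 + 4x^4

f · g = 5 + 6x + 3x^2 + x^3 + 4x^4


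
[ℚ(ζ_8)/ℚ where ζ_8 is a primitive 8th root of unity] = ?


[ℚ(ζ_n):ℚ] = deg Φ_n(x) = φ(n). Here φ(8) = 4

[ℚ(ζ_8)/ℚ where ζ_8 is a primitive 8th root of unity] = 4


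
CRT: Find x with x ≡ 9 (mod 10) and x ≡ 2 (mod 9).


m₁ = 10, m₂ = 9, gcd = 1, so CRT applies. M = m₁·m₂ = 90
Let M₁ = M/m₁ = 9, M₂ = M/m₂ = 10
Find y₁ ≡ M₁⁻¹ (mod m₁): 9⁻¹ ≡ 9 (mod 10)
Find y₂ ≡ M₂⁻¹ (mod m₂): 10⁻¹ ≡ 1 (mod 9)
x = a₁·M₁·y₁ + a₂·M₂·y₂ = 9·9·9 + 2·10·1 = 749
Reduce mod 90: x ≡ 29
Check: 29 mod 10 = 9 ✓, 29 mod 9 = 2 ✓

x ≡ 29 (mod 90)


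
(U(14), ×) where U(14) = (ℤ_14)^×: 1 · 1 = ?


Operation: multiplication mod 14
1 · 1 = (a × b) mod 14 with a = 1, b = 1

1 · 1 = 1


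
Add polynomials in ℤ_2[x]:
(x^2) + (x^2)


Add coefficients mod 2:
x^0: 0 + 0 = 0 (mod 2)
x^1: 0 + 0 = 0 (mod 2)
x^2: 1 + 1 = 0 (mod 2)
Result: 0

f + g = 0


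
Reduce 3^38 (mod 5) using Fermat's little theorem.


Fermat's little theorem: if p is prime and gcd(a,p)=1, then a^(p-1) ≡ 1 (mod p)
p = 5 is prime, gcd(3,5) = 1
Reduce exponent: 38 mod 4 = 2
So 3^38 ≡ 3^2 (mod 5)
3^2 mod 5 = 4

3^38 ≡ 4 (mod 5)


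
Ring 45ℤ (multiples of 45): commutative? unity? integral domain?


45ℤ is a commutative ring under +,× but has no multiplicative identity (1 ∉ 45ℤ); it has no zero divisors, but without unity it is not an integral domain
Commutative: Yes
Integral domain: No
Has unity: No

45ℤ (multiples of 45): Commutative=Yes, Unity=No


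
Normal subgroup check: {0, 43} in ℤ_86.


H = {0, 43} in ℤ_86
ℤ_86 is abelian; every subgroup of an abelian group is normal

Yes, normal subgroup


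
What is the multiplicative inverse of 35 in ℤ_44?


Use the extended Euclidean algorithm to write 1 = 35·s + 44·t; then s mod 44 is the inverse.
Euclidean algorithm:
  35 = 0·44 + 35
  44 = 1·35 + 9
  35 = 3·9 + 8
  9 = 1·8 + 1
  8 = 8·1 + 0
gcd(35,44) = 1
Back-substitution gives: 35·(-5) + 44·(4) = 1
So 35⁻¹ ≡ -5 ≡ 39 (mod 44)
Check: 35 × 39 = 1365 ≡ 1 (mod 44) ✓

35⁻¹ ≡ 39 (mod 44)


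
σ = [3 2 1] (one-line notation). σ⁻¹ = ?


To find σ⁻¹, swap domain and range:
σ(1) = 3 → σ⁻¹(3) = 1
σ(2) = 2 → σ⁻¹(2) = 2
σ(3) = 1 → σ⁻¹(1) = 3

σ⁻¹ = [3 2 1]


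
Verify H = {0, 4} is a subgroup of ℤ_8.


Subgroup test for H = {0, 4} in (ℤ_8, +):
(1) 0 ∈ H? Yes
(2) Closure: for all a,b ∈ H, (a+b) mod 8 ∈ H? Yes
(3) Inverses: for all a ∈ H, -a mod 8 ∈ H? Yes

Yes, H is a subgroup of ℤ_8


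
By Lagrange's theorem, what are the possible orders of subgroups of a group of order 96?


Lagrange's theorem: |H| divides |G|
|G| = 96
Divisors of 96: 1, 2, 3, 4, 6, 8, 12, 16, 24, 32, 48, 96

Possible subgroup orders: {1, 2, 3, 4, 6, 8, 12, 16, 24, 32, 48, 96}


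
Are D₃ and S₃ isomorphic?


Comparing D₃ and S₃:
Both are the unique non-abelian group of order 6

Yes, D₃ ≅ S₃


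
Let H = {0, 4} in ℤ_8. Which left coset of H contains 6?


6 + H = {6 + h (mod 8) : h ∈ H}
6+0=6, 6+4=2
6 + H = {2, 6} = 2 + H

6 + H = {2, 6}


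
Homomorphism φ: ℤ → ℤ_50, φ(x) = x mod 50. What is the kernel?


Kernel = preimage of identity
ker(φ) = {x ∈ ℤ : x ≡ 0 (mod 50)} = 50ℤ = {0, ±50, ±100, ...}

ker(φ) = 50ℤ


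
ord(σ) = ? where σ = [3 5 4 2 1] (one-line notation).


Cycle decomposition: (1 3 4 2 5)
Cycle lengths: 5
Order = lcm(5) = 5

ord(σ) = 5


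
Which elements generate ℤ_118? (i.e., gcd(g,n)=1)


g generates ℤ_n iff gcd(g,n) = 1
Prime factors of 118: 2, 59
Generators are g ∈ {1,...,117} not divisible by any of these primes.
Generators: {1, 3, 5, 7, 9, 11, 13, 15, 17, 19, 21, 23, 25, 27, 29, 31, 33, 35, 37, 39, 41, 43, 45, 47, 49, 51, 53, 55, 57, 61, 63, 65, 67, 69, 71, 73, 75, 77, 79, 81, 83, 85, 87, 89, 91, 93, 95, 97, 99, 101, 103, 105, 107, 109, 111, 113, 115, 117}
Number of generators = φ(118) = 58

Generators of ℤ_118 = {1, 3, 5, 7, 9, 11, 13, 15, 17, 19, 21, 23, 25, 27, 29, 31, 33, 35, 37, 39, 41, 43, 45, 47, 49, 51, 53, 55, 57, 61, 63, 65, 67, 69, 71, 73, 75, 77, 79, 81, 83, 85, 87, 89, 91, 93, 95, 97, 99, 101, 103, 105, 107, 109, 111, 113, 115, 117}


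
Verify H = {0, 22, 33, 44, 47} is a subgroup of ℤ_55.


Subgroup test for H = {0, 22, 33, 44, 47} in (ℤ_55, +):
(1) 0 ∈ H? Yes
(2) Closure: for all a,b ∈ H, (a+b) mod 55 ∈ H? No  [counterexample: 22 + 44 = 11 ∉ H]
(3) Inverses: for all a ∈ H, -a mod 55 ∈ H? No

No, H is not a subgroup of ℤ_55


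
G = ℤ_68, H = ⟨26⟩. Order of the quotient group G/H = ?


|⟨26⟩| = n / gcd(26, 68) = 68 / 2 = 34
H is normal (ℤ_68 is abelian).
|G/H| = |G| / |H| = 68 / 34 = 2

|G/H| = 2


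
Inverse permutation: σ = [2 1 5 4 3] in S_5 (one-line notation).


To find σ⁻¹, swap domain and range:
σ(1) = 2 → σ⁻¹(2) = 1
σ(2) = 1 → σ⁻¹(1) = 2
σ(3) = 5 → σ⁻¹(5) = 3
σ(4) = 4 → σ⁻¹(4) = 4
σ(5) = 3 → σ⁻¹(3) = 5

σ⁻¹ = [2 1 5 4 3]


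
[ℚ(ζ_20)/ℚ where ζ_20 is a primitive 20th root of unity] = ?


[ℚ(ζ_n):ℚ] = deg Φ_n(x) = φ(n). Here φ(20) = 8

[ℚ(ζ_20)/ℚ where ζ_20 is a primitive 20th root of unity] = 8


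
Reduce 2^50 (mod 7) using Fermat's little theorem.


Fermat's little theorem: if p is prime and gcd(a,p)=1, then a^(p-1) ≡ 1 (mod p)
p = 7 is prime, gcd(2,7) = 1
Reduce exponent: 50 mod 6 = 2
So 2^50 ≡ 2^2 (mod 7)
2^2 mod 7 = 4

2^50 ≡ 4 (mod 7)


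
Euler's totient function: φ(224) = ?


Factor n: 224 = 2^5 × 7
φ(n) = n · ∏(1 - 1/p) over distinct primes p | n
φ(224) = 224 · (1 - 1/2) · (1 - 1/7) = 96

φ(224) = 96


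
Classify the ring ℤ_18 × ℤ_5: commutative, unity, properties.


Direct product ring; commutative with unity (1,1); but (1,0)·(0,1) = (0,0) gives zero divisors, so not an integral domain
Commutative: Yes
Integral domain: No
Has unity: Yes

ℤ_18 × ℤ_5: Commutative=Yes, Unity=Yes


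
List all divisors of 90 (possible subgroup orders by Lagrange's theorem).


Lagrange's theorem: |H| divides |G|
|G| = 90
Divisors of 90: 1, 2, 3, 5, 6, 9, 10, 15, 18, 30, 45, 90

Possible subgroup orders: {1, 2, 3, 5, 6, 9, 10, 15, 18, 30, 45, 90}


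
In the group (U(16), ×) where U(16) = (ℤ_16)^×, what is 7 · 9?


Operation: multiplication mod 16
7 · 9 = (a × b) mod 16 with a = 7, b = 9

7 · 9 = 15


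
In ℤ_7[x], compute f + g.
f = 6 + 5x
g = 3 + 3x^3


Add coefficients mod 7:
x^0: 6 + 3 = 2 (mod 7)
x^1: 5 + 0 = 5 (mod 7)
x^2: 0 + 0 = 0 (mod 7)
x^3: 0 + 3 = 3 (mod 7)
Result: 2 + 5x + 3x^3

f + g = 2 + 5x + 3x^3


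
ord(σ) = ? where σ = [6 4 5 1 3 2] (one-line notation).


Cycle decomposition: (1 6 2 4) (3 5)
Cycle lengths: 4, 2
Order = lcm(4, 2) = 4

ord(σ) = 4


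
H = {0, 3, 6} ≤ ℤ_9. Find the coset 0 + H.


0 + H = {0 + h (mod 9) : h ∈ H}
0+0=0, 0+3=3, 0+6=6

0 + H = {0, 3, 6}


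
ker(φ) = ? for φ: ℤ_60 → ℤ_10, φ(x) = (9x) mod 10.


Kernel = preimage of identity
ker(φ) = {x ∈ ℤ_60 : 9x ≡ 0 (mod 10)}. Since 10 | 60, φ is well-defined. The kernel is the cyclic subgroup ⟨10⟩ of ℤ_60 (order 6), i.e. {0, 10, 20, 30, 40, 50}

ker(φ) = {0, 10, 20, 30, 40, 50}


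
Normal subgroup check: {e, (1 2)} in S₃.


H = {e, (1 2)} in S₃
(1 3)(1 2)(1 3)⁻¹ = (2 3) ∉ {e, (1 2)}, so it is not normal

No, not a normal subgroup


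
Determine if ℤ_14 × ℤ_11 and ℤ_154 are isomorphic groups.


Comparing ℤ_14 × ℤ_11 and ℤ_154:
gcd(14,11) = 1, so ℤ_14 × ℤ_11 ≅ ℤ_154 (CRT)

Yes, ℤ_14 × ℤ_11 ≅ ℤ_154


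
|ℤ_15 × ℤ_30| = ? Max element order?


|ℤ_15 × ℤ_30| = 15 × 30 = 450
Max element order = lcm(15,30) = 30
Cyclic? No (gcd=15)

|ℤ_15×ℤ_30| = 450, max element order = 30


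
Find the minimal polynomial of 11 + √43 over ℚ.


Let α = 11 + √43. Then α - 11 = √43, so (α - 11)² = 43, giving α² - 22α + 78 = 0. Degree 2 and α ∉ ℚ, so this is the minimal polynomial.

Minimal polynomial: x² - 22x + 78


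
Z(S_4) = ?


Z(G) = {g ∈ G | gx = xg for all x ∈ G}
S_n is non-abelian for n ≥ 3; Z(S_4) is trivial

Z(S_4) = {e}


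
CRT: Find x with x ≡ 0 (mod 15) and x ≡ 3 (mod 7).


m₁ = 15, m₂ = 7, gcd = 1, so CRT applies. M = m₁·m₂ = 105
Let M₁ = M/m₁ = 7, M₂ = M/m₂ = 15
Find y₁ ≡ M₁⁻¹ (mod m₁): 7⁻¹ ≡ 13 (mod 15)
Find y₂ ≡ M₂⁻¹ (mod m₂): 15⁻¹ ≡ 1 (mod 7)
x = a₁·M₁·y₁ + a₂·M₂·y₂ = 0·7·13 + 3·15·1 = 45
Reduce mod 105: x ≡ 45
Check: 45 mod 15 = 0 ✓, 45 mod 7 = 3 ✓

x ≡ 45 (mod 105)


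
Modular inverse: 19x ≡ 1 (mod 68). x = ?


Use the extended Euclidean algorithm to write 1 = 19·s + 68·t; then s mod 68 is the inverse.
Euclidean algorithm:
  19 = 0·68 + 19
  68 = 3·19 + 11
  19 = 1·11 + 8
  11 = 1·8 + 3
  8 = 2·3 + 2
  3 = 1·2 + 1
  2 = 2·1 + 0
gcd(19,68) = 1
Back-substitution gives: 19·(-25) + 68·(7) = 1
So 19⁻¹ ≡ -25 ≡ 43 (mod 68)
Check: 19 × 43 = 817 ≡ 1 (mod 68) ✓

19⁻¹ ≡ 43 (mod 68)


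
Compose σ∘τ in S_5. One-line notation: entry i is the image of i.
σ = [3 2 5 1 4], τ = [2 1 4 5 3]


σ∘τ: apply τ first, then σ
1 →τ 2 →σ 2
2 →τ 1 →σ 3
3 →τ 4 →σ 1
4 →τ 5 →σ 4
5 →τ 3 →σ 5

σ∘τ = [2 3 1 4 5]


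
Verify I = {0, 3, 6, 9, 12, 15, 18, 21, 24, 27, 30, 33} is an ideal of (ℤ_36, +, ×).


Check ideal conditions for I = {0, 3, 6, 9, 12, 15, 18, 21, 24, 27, 30, 33} in ℤ_36:
(1) I is an additive subgroup? Yes
(2) For r ∈ ℤ_36 and a ∈ I: r·a ∈ I? Yes

Yes, I is an ideal of ℤ_36


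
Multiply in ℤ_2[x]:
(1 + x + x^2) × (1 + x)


Expand and collect like terms; reduce coefficients mod 2:
x^0: 1·1 = 1 ≡ 1 (mod 2)
x^1: 1·1 + 1·1 = 2 ≡ 0 (mod 2)
x^2: 1·1 + 1·1 = 2 ≡ 0 (mod 2)
x^3: 1·1 = 1 ≡ 1 (mod 2)
Result: 1 + x^3

f · g = 1 + x^3


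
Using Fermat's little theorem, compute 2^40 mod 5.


Fermat's little theorem: if p is prime and gcd(a,p)=1, then a^(p-1) ≡ 1 (mod p)
p = 5 is prime, gcd(2,5) = 1
Reduce exponent: 40 mod 4 = 0
So 2^40 ≡ 2^0 (mod 5)
2^0 = 1

2^40 ≡ 1 (mod 5)


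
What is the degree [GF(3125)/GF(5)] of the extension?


GF(3125) = GF(5^5), so the extension degree is 5

[GF(3125)/GF(5)] = 5


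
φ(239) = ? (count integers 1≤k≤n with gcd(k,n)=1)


Factor n: 239 = 239
φ(n) = n · ∏(1 - 1/p) over distinct primes p | n
φ(239) = 239 · (1 - 1/239) = 238

φ(239) = 238


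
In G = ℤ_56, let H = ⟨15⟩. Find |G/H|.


|⟨15⟩| = n / gcd(15, 56) = 56 / 1 = 56
H is normal (ℤ_56 is abelian).
|G/H| = |G| / |H| = 56 / 56 = 1

|G/H| = 1


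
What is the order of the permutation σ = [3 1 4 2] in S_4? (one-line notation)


Cycle decomposition: (1 3 4 2)
Cycle lengths: 4
Order = lcm(4) = 4

ord(σ) = 4


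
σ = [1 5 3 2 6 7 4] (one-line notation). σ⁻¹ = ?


To find σ⁻¹, swap domain and range:
σ(1) = 1 → σ⁻¹(1) = 1
σ(2) = 5 → σ⁻¹(5) = 2
σ(3) = 3 → σ⁻¹(3) = 3
σ(4) = 2 → σ⁻¹(2) = 4
σ(5) = 6 → σ⁻¹(6) = 5
σ(6) = 7 → σ⁻¹(7) = 6
σ(7) = 4 → σ⁻¹(4) = 7

σ⁻¹ = [1 4 3 7 2 5 6]


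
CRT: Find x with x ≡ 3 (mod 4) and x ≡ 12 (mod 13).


m₁ = 4, m₂ = 13, gcd = 1, so CRT applies. M = m₁·m₂ = 52
Let M₁ = M/m₁ = 13, M₂ = M/m₂ = 4
Find y₁ ≡ M₁⁻¹ (mod m₁): 13⁻¹ ≡ 1 (mod 4)
Find y₂ ≡ M₂⁻¹ (mod m₂): 4⁻¹ ≡ 10 (mod 13)
x = a₁·M₁·y₁ + a₂·M₂·y₂ = 3·13·1 + 12·4·10 = 519
Reduce mod 52: x ≡ 51
Check: 51 mod 4 = 3 ✓, 51 mod 13 = 12 ✓

x ≡ 51 (mod 52)


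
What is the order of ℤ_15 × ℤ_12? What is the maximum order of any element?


|ℤ_15 × ℤ_12| = 15 × 12 = 180
Max element order = lcm(15,12) = 60
Cyclic? No (gcd=3)

|ℤ_15×ℤ_12| = 180, max element order = 60


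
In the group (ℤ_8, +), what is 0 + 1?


Operation: addition mod 8
0 + 1 = (a + b) mod 8 with a = 0, b = 1

0 + 1 = 1


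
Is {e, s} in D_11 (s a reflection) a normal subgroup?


H = {e, s} in D_11 (s a reflection)
r·s·r⁻¹ = sr⁻² ≠ s for n ≥ 3, so {e, s} is not closed under conjugation

No, not a normal subgroup


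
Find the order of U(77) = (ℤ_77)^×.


U(n) is the group of units mod n; |U(n)| = φ(n)
|U(77)| = φ(77) = 60

|U(77) = (ℤ_77)^×| = 60


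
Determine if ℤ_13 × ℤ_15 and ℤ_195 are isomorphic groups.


Comparing ℤ_13 × ℤ_15 and ℤ_195:
gcd(13,15) = 1, so ℤ_13 × ℤ_15 ≅ ℤ_195 (CRT)

Yes, ℤ_13 × ℤ_15 ≅ ℤ_195


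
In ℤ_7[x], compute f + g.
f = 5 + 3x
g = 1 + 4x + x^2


Add coefficients mod 7:
x^0: 5 + 1 = 6 (mod 7)
x^1: 3 + 4 = 0 (mod 7)
x^2: 0 + 1 = 1 (mod 7)
Result: 6 + x^2

f + g = 6 + x^2


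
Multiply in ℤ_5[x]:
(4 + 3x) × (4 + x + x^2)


Expand and collect like terms; reduce coefficients mod 5:
x^0: 4·4 = 16 ≡ 1 (mod 5)
x^1: 4·1 + 3·4 = 16 ≡ 1 (mod 5)
x^2: 4·1 + 3·1 = 7 ≡ 2 (mod 5)
x^3: 3·1 = 3 ≡ 3 (mod 5)
Result: 1 + x + 2x^2 + 3x^3

f · g = 1 + x + 2x^2 + 3x^3


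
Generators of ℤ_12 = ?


g generates ℤ_n iff gcd(g,n) = 1
Checking each g ∈ {1,...,11}:
gcd(1,12) = 1
gcd(2,12) = 2
gcd(3,12) = 3
gcd(4,12) = 4
gcd(5,12) = 1
gcd(6,12) = 6
gcd(7,12) = 1
gcd(8,12) = 4
gcd(9,12) = 3
gcd(10,12) = 2
gcd(11,12) = 1
Generators: {1, 5, 7, 11}
Number of generators = φ(12) = 4

Generators of ℤ_12 = {1, 5, 7, 11}


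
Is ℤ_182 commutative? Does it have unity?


ℤ_182 is a commutative ring with unity 1; 182 = 2×91 is composite, so 2·91 ≡ 0 gives zero divisors (not an integral domain)
Commutative: Yes
Integral domain: No
Has unity: Yes

ℤ_182: Commutative=Yes, Unity=Yes


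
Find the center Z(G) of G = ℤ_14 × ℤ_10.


Z(G) = {g ∈ G | gx = xg for all x ∈ G}
Direct product of abelian groups is abelian, so Z(G) = G

Z(ℤ_14 × ℤ_10) = ℤ_14 × ℤ_10


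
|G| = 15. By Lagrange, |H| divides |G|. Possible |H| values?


Lagrange's theorem: |H| divides |G|
|G| = 15
Divisors of 15: 1, 3, 5, 15

Possible subgroup orders: {1, 3, 5, 15}


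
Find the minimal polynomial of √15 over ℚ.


√15 satisfies x² - 15 = 0, irreducible over ℚ since 15 is squarefree

Minimal polynomial: x² - 15


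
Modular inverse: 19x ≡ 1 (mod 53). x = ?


Use the extended Euclidean algorithm to write 1 = 19·s + 53·t; then s mod 53 is the inverse.
Euclidean algorithm:
  19 = 0·53 + 19
  53 = 2·19 + 15
  19 = 1·15 + 4
  15 = 3·4 + 3
  4 = 1·3 + 1
  3 = 3·1 + 0
gcd(19,53) = 1
Back-substitution gives: 19·(14) + 53·(-5) = 1
So 19⁻¹ ≡ 14 ≡ 14 (mod 53)
Check: 19 × 14 = 266 ≡ 1 (mod 53) ✓

19⁻¹ ≡ 14 (mod 53)


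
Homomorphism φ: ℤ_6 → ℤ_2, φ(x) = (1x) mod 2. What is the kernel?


Kernel = preimage of identity
ker(φ) = {x ∈ ℤ_6 : 1x ≡ 0 (mod 2)}. Since 2 | 6, φ is well-defined. The kernel is the cyclic subgroup ⟨2⟩ of ℤ_6 (order 3), i.e. {0, 2, 4}

ker(φ) = {0, 2, 4}


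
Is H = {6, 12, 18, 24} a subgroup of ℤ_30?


Subgroup test for H = {6, 12, 18, 24} in (ℤ_30, +):
(1) 0 ∈ H? No
(2) Closure: for all a,b ∈ H, (a+b) mod 30 ∈ H? No  [counterexample: 6 + 24 = 0 ∉ H]
(3) Inverses: for all a ∈ H, -a mod 30 ∈ H? Yes

No, H is not a subgroup of ℤ_30


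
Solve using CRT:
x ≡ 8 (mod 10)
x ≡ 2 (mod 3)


m₁ = 10, m₂ = 3, gcd = 1, so CRT applies. M = m₁·m₂ = 30
Let M₁ = M/m₁ = 3, M₂ = M/m₂ = 10
Find y₁ ≡ M₁⁻¹ (mod m₁): 3⁻¹ ≡ 7 (mod 10)
Find y₂ ≡ M₂⁻¹ (mod m₂): 10⁻¹ ≡ 1 (mod 3)
x = a₁·M₁·y₁ + a₂·M₂·y₂ = 8·3·7 + 2·10·1 = 188
Reduce mod 30: x ≡ 8
Check: 8 mod 10 = 8 ✓, 8 mod 3 = 2 ✓

x ≡ 8 (mod 30)


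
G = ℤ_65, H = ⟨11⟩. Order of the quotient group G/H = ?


|⟨11⟩| = n / gcd(11, 65) = 65 / 1 = 65
H is normal (ℤ_65 is abelian).
|G/H| = |G| / |H| = 65 / 65 = 1

|G/H| = 1


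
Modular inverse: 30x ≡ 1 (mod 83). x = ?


Use the extended Euclidean algorithm to write 1 = 30·s + 83·t; then s mod 83 is the inverse.
Euclidean algorithm:
  30 = 0·83 + 30
  83 = 2·30 + 23
  30 = 1·23 + 7
  23 = 3·7 + 2
  7 = 3·2 + 1
  2 = 2·1 + 0
gcd(30,83) = 1
Back-substitution gives: 30·(36) + 83·(-13) = 1
So 30⁻¹ ≡ 36 ≡ 36 (mod 83)
Check: 30 × 36 = 1080 ≡ 1 (mod 83) ✓

30⁻¹ ≡ 36 (mod 83)


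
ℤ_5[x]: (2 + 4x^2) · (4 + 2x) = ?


Expand and collect like terms; reduce coefficients mod 5:
x^0: 2·4 = 8 ≡ 3 (mod 5)
x^1: 2·2 + 0·4 = 4 ≡ 4 (mod 5)
x^2: 0·2 + 4·4 = 16 ≡ 1 (mod 5)
x^3: 4·2 = 8 ≡ 3 (mod 5)
Result: 3 + 4x + x^2 + 3x^3

f · g = 3 + 4x + x^2 + 3x^3


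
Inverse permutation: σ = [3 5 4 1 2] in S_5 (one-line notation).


To find σ⁻¹, swap domain and range:
σ(1) = 3 → σ⁻¹(3) = 1
σ(2) = 5 → σ⁻¹(5) = 2
σ(3) = 4 → σ⁻¹(4) = 3
σ(4) = 1 → σ⁻¹(1) = 4
σ(5) = 2 → σ⁻¹(2) = 5

σ⁻¹ = [4 5 1 3 2]


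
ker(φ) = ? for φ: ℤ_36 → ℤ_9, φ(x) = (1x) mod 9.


Kernel = preimage of identity
ker(φ) = {x ∈ ℤ_36 : 1x ≡ 0 (mod 9)}. Since 9 | 36, φ is well-defined. The kernel is the cyclic subgroup ⟨9⟩ of ℤ_36 (order 4), i.e. {0, 9, 18, 27}

ker(φ) = {0, 9, 18, 27}


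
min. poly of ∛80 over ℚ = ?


∛80 satisfies x³ - 80 = 0, irreducible over ℚ (no rational root; 80 is not a perfect cube)

Minimal polynomial: x³ - 80


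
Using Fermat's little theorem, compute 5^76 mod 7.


Fermat's little theorem: if p is prime and gcd(a,p)=1, then a^(p-1) ≡ 1 (mod p)
p = 7 is prime, gcd(5,7) = 1
Reduce exponent: 76 mod 6 = 4
So 5^76 ≡ 5^4 (mod 7)
5^4 mod 7 = 2

5^76 ≡ 2 (mod 7)


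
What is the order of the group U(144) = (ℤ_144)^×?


U(n) is the group of units mod n; |U(n)| = φ(n)
|U(144)| = φ(144) = 48

|U(144) = (ℤ_144)^×| = 48


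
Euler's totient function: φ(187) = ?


Factor n: 187 = 11 × 17
φ(n) = n · ∏(1 - 1/p) over distinct primes p | n
φ(187) = 187 · (1 - 1/11) · (1 - 1/17) = 160

φ(187) = 160


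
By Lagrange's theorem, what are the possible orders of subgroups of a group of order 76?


Lagrange's theorem: |H| divides |G|
|G| = 76
Divisors of 76: 1, 2, 4, 19, 38, 76

Possible subgroup orders: {1, 2, 4, 19, 38, 76}


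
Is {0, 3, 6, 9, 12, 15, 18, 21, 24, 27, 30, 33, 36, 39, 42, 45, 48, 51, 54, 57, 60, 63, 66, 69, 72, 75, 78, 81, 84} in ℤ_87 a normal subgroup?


H = {0, 3, 6, 9, 12, 15, 18, 21, 24, 27, 30, 33, 36, 39, 42, 45, 48, 51, 54, 57, 60, 63, 66, 69, 72, 75, 78, 81, 84} in ℤ_87
ℤ_87 is abelian; every subgroup of an abelian group is normal

Yes, normal subgroup


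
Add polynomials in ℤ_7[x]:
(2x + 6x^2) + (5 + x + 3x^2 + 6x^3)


Add coefficients mod 7:
x^0: 0 + 5 = 5 (mod 7)
x^1: 2 + 1 = 3 (mod 7)
x^2: 6 + 3 = 2 (mod 7)
x^3: 0 + 6 = 6 (mod 7)
Result: 5 + 3x + 2x^2 + 6x^3

f + g = 5 + 3x + 2x^2 + 6x^3


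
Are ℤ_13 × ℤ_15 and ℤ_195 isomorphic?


Comparing ℤ_13 × ℤ_15 and ℤ_195:
gcd(13,15) = 1, so ℤ_13 × ℤ_15 ≅ ℤ_195 (CRT)

Yes, ℤ_13 × ℤ_15 ≅ ℤ_195


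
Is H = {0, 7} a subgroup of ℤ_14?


Subgroup test for H = {0, 7} in (ℤ_14, +):
(1) 0 ∈ H? Yes
(2) Closure: for all a,b ∈ H, (a+b) mod 14 ∈ H? Yes
(3) Inverses: for all a ∈ H, -a mod 14 ∈ H? Yes

Yes, H is a subgroup of ℤ_14


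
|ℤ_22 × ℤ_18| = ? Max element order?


|ℤ_22 × ℤ_18| = 22 × 18 = 396
Max element order = lcm(22,18) = 198
Cyclic? No (gcd=2)

|ℤ_22×ℤ_18| = 396, max element order = 198


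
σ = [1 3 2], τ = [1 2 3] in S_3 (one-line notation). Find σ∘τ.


σ∘τ: apply τ first, then σ
1 →τ 1 →σ 1
2 →τ 2 →σ 3
3 →τ 3 →σ 2

σ∘τ = [1 3 2]


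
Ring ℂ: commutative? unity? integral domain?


ℂ is a field: commutative, has unity, every nonzero element is a unit (hence an integral domain)
Commutative: Yes
Integral domain: Yes
Has unity: Yes

ℂ: Commutative=Yes, Unity=Yes


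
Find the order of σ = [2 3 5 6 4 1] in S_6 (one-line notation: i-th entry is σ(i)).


Cycle decomposition: (1 2 3 5 4 6)
Cycle lengths: 6
Order = lcm(6) = 6

ord(σ) = 6


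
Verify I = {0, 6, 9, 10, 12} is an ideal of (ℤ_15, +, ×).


Check ideal conditions for I = {0, 6, 9, 10, 12} in ℤ_15:
(1) I is an additive subgroup? No
(2) For r ∈ ℤ_15 and a ∈ I: r·a ∈ I? No  [counterexample: r=2, a=9, r·a mod 15 = 3 ∉ I]

No, I is not an ideal of ℤ_15


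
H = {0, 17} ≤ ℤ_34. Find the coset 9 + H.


9 + H = {9 + h (mod 34) : h ∈ H}
9+0=9, 9+17=26

9 + H = {9, 26}


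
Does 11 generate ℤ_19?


g generates ℤ_n iff gcd(g, n) = 1
gcd(11, 19) = 1
Since gcd = 1, 11 is a generator.

Yes, 11 generates ℤ_19


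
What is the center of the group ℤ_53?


Z(G) = {g ∈ G | gx = xg for all x ∈ G}
ℤ_53 is abelian, so Z(G) = G

Z(ℤ_53) = ℤ_53


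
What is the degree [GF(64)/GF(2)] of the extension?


GF(64) = GF(2^6), so the extension degree is 6

[GF(64)/GF(2)] = 6


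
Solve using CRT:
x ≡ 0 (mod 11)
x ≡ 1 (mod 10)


m₁ = 11, m₂ = 10, gcd = 1, so CRT applies. M = m₁·m₂ = 110
Let M₁ = M/m₁ = 10, M₂ = M/m₂ = 11
Find y₁ ≡ M₁⁻¹ (mod m₁): 10⁻¹ ≡ 10 (mod 11)
Find y₂ ≡ M₂⁻¹ (mod m₂): 11⁻¹ ≡ 1 (mod 10)
x = a₁·M₁·y₁ + a₂·M₂·y₂ = 0·10·10 + 1·11·1 = 11
Reduce mod 110: x ≡ 11
Check: 11 mod 11 = 0 ✓, 11 mod 10 = 1 ✓

x ≡ 11 (mod 110)


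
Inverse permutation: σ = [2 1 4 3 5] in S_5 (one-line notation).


To find σ⁻¹, swap domain and range:
σ(1) = 2 → σ⁻¹(2) = 1
σ(2) = 1 → σ⁻¹(1) = 2
σ(3) = 4 → σ⁻¹(4) = 3
σ(4) = 3 → σ⁻¹(3) = 4
σ(5) = 5 → σ⁻¹(5) = 5

σ⁻¹ = [2 1 4 3 5]


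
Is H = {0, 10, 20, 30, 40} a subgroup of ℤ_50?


Subgroup test for H = {0, 10, 20, 30, 40} in (ℤ_50, +):
(1) 0 ∈ H? Yes
(2) Closure: for all a,b ∈ H, (a+b) mod 50 ∈ H? Yes
(3) Inverses: for all a ∈ H, -a mod 50 ∈ H? Yes

Yes, H is a subgroup of ℤ_50


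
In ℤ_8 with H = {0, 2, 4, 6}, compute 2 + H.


2 + H = {2 + h (mod 8) : h ∈ H}
2+0=2, 2+2=4, 2+4=6, 2+6=0
2 + H = {0, 2, 4, 6} = 0 + H

2 + H = {0, 2, 4, 6}


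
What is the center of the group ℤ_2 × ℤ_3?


Z(G) = {g ∈ G | gx = xg for all x ∈ G}
Direct product of abelian groups is abelian, so Z(G) = G

Z(ℤ_2 × ℤ_3) = ℤ_2 × ℤ_3


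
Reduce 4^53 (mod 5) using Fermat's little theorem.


Fermat's little theorem: if p is prime and gcd(a,p)=1, then a^(p-1) ≡ 1 (mod p)
p = 5 is prime, gcd(4,5) = 1
Reduce exponent: 53 mod 4 = 1
So 4^53 ≡ 4^1 (mod 5)
4^1 mod 5 = 4

4^53 ≡ 4 (mod 5)


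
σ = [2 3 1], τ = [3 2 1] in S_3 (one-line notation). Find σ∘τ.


σ∘τ: apply τ first, then σ
1 →τ 3 →σ 1
2 →τ 2 →σ 3
3 →τ 1 →σ 2

σ∘τ = [1 3 2]


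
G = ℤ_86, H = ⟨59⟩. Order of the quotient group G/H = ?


|⟨59⟩| = n / gcd(59, 86) = 86 / 1 = 86
H is normal (ℤ_86 is abelian).
|G/H| = |G| / |H| = 86 / 86 = 1

|G/H| = 1


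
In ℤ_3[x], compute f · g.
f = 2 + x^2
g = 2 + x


Expand and collect like terms; reduce coefficients mod 3:
x^0: 2·2 = 4 ≡ 1 (mod 3)
x^1: 2·1 + 0·2 = 2 ≡ 2 (mod 3)
x^2: 0·1 + 1·2 = 2 ≡ 2 (mod 3)
x^3: 1·1 = 1 ≡ 1 (mod 3)
Result: 1 + 2x + 2x^2 + x^3

f · g = 1 + 2x + 2x^2 + x^3


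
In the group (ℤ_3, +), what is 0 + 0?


Operation: addition mod 3
0 + 0 = (a + b) mod 3 with a = 0, b = 0

0 + 0 = 0


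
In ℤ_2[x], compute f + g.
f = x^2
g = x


Add coefficients mod 2:
x^0: 0 + 0 = 0 (mod 2)
x^1: 0 + 1 = 1 (mod 2)
x^2: 1 + 0 = 1 (mod 2)
Result: x + x^2

f + g = x + x^2


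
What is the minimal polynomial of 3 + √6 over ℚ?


Let α = 3 + √6. Then α - 3 = √6, so (α - 3)² = 6, giving α² - 6α + 3 = 0. Degree 2 and α ∉ ℚ, so this is the minimal polynomial.

Minimal polynomial: x² - 6x + 3


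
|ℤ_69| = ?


ℤ_n has n elements.

|ℤ_69| = 69


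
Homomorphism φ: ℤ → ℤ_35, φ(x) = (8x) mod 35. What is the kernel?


Kernel = preimage of identity
ker(φ) = {x ∈ ℤ : 8x ≡ 0 (mod 35)}. gcd(8,35) = 1, so 8x ≡ 0 (mod 35) ⟺ x ≡ 0 (mod 35/1 = 35). Hence ker(φ) = 35ℤ

ker(φ) = 35ℤ


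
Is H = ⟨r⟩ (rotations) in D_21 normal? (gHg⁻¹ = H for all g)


H = ⟨r⟩ (rotations) in D_21
The rotation subgroup ⟨r⟩ has index 2 in D_21, so it is normal

Yes, normal subgroup


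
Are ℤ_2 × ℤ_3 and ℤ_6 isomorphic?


Comparing ℤ_2 × ℤ_3 and ℤ_6:
gcd(2,3) = 1, so ℤ_2 × ℤ_3 ≅ ℤ_6 (CRT)

Yes, ℤ_2 × ℤ_3 ≅ ℤ_6


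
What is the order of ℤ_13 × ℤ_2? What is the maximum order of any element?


|ℤ_13 × ℤ_2| = 13 × 2 = 26
Max element order = lcm(13,2) = 26
Cyclic? Yes (gcd=1)

|ℤ_13×ℤ_2| = 26, max element order = 26


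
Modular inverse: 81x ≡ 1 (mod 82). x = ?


Use the extended Euclidean algorithm to write 1 = 81·s + 82·t; then s mod 82 is the inverse.
Euclidean algorithm:
  81 = 0·82 + 81
  82 = 1·81 + 1
  81 = 81·1 + 0
gcd(81,82) = 1
Back-substitution gives: 81·(-1) + 82·(1) = 1
So 81⁻¹ ≡ -1 ≡ 81 (mod 82)
Check: 81 × 81 = 6561 ≡ 1 (mod 82) ✓

81⁻¹ ≡ 81 (mod 82)


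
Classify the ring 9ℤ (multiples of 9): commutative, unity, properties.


9ℤ is a commutative ring under +,× but has no multiplicative identity (1 ∉ 9ℤ); it has no zero divisors, but without unity it is not an integral domain
Commutative: Yes
Integral domain: No
Has unity: No

9ℤ (multiples of 9): Commutative=Yes, Unity=No


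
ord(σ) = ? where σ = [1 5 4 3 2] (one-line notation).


Cycle decomposition: (2 5) (3 4)
Cycle lengths: 2, 2
Order = lcm(2, 2) = 2

ord(σ) = 2


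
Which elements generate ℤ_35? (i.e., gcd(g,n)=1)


g generates ℤ_n iff gcd(g,n) = 1
Prime factors of 35: 5, 7
Generators are g ∈ {1,...,34} not divisible by any of these primes.
Generators: {1, 2, 3, 4, 6, 8, 9, 11, 12, 13, 16, 17, 18, 19, 22, 23, 24, 26, 27, 29, 31, 32, 33, 34}
Number of generators = φ(35) = 24

Generators of ℤ_35 = {1, 2, 3, 4, 6, 8, 9, 11, 12, 13, 16, 17, 18, 19, 22, 23, 24, 26, 27, 29, 31, 32, 33, 34}


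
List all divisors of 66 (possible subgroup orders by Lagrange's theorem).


Lagrange's theorem: |H| divides |G|
|G| = 66
Divisors of 66: 1, 2, 3, 6, 11, 22, 33, 66

Possible subgroup orders: {1, 2, 3, 6, 11, 22, 33, 66}


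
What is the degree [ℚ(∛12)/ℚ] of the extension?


∛12 has minimal polynomial x³ - 12 (irreducible over ℚ since 12 is not a perfect cube)

[ℚ(∛12)/ℚ] = 3


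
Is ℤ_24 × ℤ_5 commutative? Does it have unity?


Direct product ring; commutative with unity (1,1); but (1,0)·(0,1) = (0,0) gives zero divisors, so not an integral domain
Commutative: Yes
Integral domain: No
Has unity: Yes

ℤ_24 × ℤ_5: Commutative=Yes, Unity=Yes


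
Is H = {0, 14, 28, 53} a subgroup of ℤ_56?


Subgroup test for H = {0, 14, 28, 53} in (ℤ_56, +):
(1) 0 ∈ H? Yes
(2) Closure: for all a,b ∈ H, (a+b) mod 56 ∈ H? No  [counterexample: 14 + 28 = 42 ∉ H]
(3) Inverses: for all a ∈ H, -a mod 56 ∈ H? No

No, H is not a subgroup of ℤ_56


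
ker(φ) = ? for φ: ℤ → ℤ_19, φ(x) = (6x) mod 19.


Kernel = preimage of identity
ker(φ) = {x ∈ ℤ : 6x ≡ 0 (mod 19)}. gcd(6,19) = 1, so 6x ≡ 0 (mod 19) ⟺ x ≡ 0 (mod 19/1 = 19). Hence ker(φ) = 19ℤ

ker(φ) = 19ℤ


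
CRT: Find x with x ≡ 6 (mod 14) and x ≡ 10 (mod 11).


m₁ = 14, m₂ = 11, gcd = 1, so CRT applies. M = m₁·m₂ = 154
Let M₁ = M/m₁ = 11, M₂ = M/m₂ = 14
Find y₁ ≡ M₁⁻¹ (mod m₁): 11⁻¹ ≡ 9 (mod 14)
Find y₂ ≡ M₂⁻¹ (mod m₂): 14⁻¹ ≡ 4 (mod 11)
x = a₁·M₁·y₁ + a₂·M₂·y₂ = 6·11·9 + 10·14·4 = 1154
Reduce mod 154: x ≡ 76
Check: 76 mod 14 = 6 ✓, 76 mod 11 = 10 ✓

x ≡ 76 (mod 154)


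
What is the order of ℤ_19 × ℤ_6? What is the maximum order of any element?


|ℤ_19 × ℤ_6| = 19 × 6 = 114
Max element order = lcm(19,6) = 114
Cyclic? Yes (gcd=1)

|ℤ_19×ℤ_6| = 114, max element order = 114


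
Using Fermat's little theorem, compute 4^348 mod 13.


Fermat's little theorem: if p is prime and gcd(a,p)=1, then a^(p-1) ≡ 1 (mod p)
p = 13 is prime, gcd(4,13) = 1
Reduce exponent: 348 mod 12 = 0
So 4^348 ≡ 4^0 (mod 13)
4^0 = 1

4^348 ≡ 1 (mod 13)


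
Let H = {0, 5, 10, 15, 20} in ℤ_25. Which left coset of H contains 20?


20 + H = {20 + h (mod 25) : h ∈ H}
20+0=20, 20+5=0, 20+10=5, 20+15=10, 20+20=15
20 + H = {0, 5, 10, 15, 20} = 0 + H

20 + H = {0, 5, 10, 15, 20}


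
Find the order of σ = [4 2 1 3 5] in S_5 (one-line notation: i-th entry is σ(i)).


Cycle decomposition: (1 4 3)
Cycle lengths: 3
Order = lcm(3) = 3

ord(σ) = 3


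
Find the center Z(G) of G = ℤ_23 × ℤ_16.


Z(G) = {g ∈ G | gx = xg for all x ∈ G}
Direct product of abelian groups is abelian, so Z(G) = G

Z(ℤ_23 × ℤ_16) = ℤ_23 × ℤ_16


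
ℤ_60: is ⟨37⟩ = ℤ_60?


g generates ℤ_n iff gcd(g, n) = 1
gcd(37, 60) = 1
Since gcd = 1, 37 is a generator.

Yes, 37 generates ℤ_60


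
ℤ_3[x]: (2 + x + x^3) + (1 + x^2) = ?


Add coefficients mod 3:
x^0: 2 + 1 = 0 (mod 3)
x^1: 1 + 0 = 1 (mod 3)
x^2: 0 + 1 = 1 (mod 3)
x^3: 1 + 0 = 1 (mod 3)
Result: x + x^2 + x^3

f + g = x + x^2 + x^3


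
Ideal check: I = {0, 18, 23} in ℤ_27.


Check ideal conditions for I = {0, 18, 23} in ℤ_27:
(1) I is an additive subgroup? No
(2) For r ∈ ℤ_27 and a ∈ I: r·a ∈ I? No  [counterexample: r=2, a=18, r·a mod 27 = 9 ∉ I]

No, I is not an ideal of ℤ_27


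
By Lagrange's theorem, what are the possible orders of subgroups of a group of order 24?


Lagrange's theorem: |H| divides |G|
|G| = 24
Divisors of 24: 1, 2, 3, 4, 6, 8, 12, 24

Possible subgroup orders: {1, 2, 3, 4, 6, 8, 12, 24}


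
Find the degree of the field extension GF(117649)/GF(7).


GF(117649) = GF(7^6), so the extension degree is 6

[GF(117649)/GF(7)] = 6


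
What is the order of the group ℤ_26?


ℤ_n has n elements.

|ℤ_26| = 26


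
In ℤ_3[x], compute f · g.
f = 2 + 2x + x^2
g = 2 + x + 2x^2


Expand and collect like terms; reduce coefficients mod 3:
x^0: 2·2 = 4 ≡ 1 (mod 3)
x^1: 2·1 + 2·2 = 6 ≡ 0 (mod 3)
x^2: 2·2 + 2·1 + 1·2 = 8 ≡ 2 (mod 3)
x^3: 2·2 + 1·1 = 5 ≡ 2 (mod 3)
x^4: 1·2 = 2 ≡ 2 (mod 3)
Result: 1 + 2x^2 + 2x^3 + 2x^4

f · g = 1 + 2x^2 + 2x^3 + 2x^4


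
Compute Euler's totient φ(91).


Factor n: 91 = 7 × 13
φ(n) = n · ∏(1 - 1/p) over distinct primes p | n
φ(91) = 91 · (1 - 1/7) · (1 - 1/13) = 72

φ(91) = 72


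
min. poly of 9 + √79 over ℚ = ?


Let α = 9 + √79. Then α - 9 = √79, so (α - 9)² = 79, giving α² - 18α + 2 = 0. Degree 2 and α ∉ ℚ, so this is the minimal polynomial.

Minimal polynomial: x² - 18x + 2


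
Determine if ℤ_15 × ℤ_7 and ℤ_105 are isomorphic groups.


Comparing ℤ_15 × ℤ_7 and ℤ_105:
gcd(15,7) = 1, so ℤ_15 × ℤ_7 ≅ ℤ_105 (CRT)

Yes, ℤ_15 × ℤ_7 ≅ ℤ_105


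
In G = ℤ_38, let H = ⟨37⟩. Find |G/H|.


|⟨37⟩| = n / gcd(37, 38) = 38 / 1 = 38
H is normal (ℤ_38 is abelian).
|G/H| = |G| / |H| = 38 / 38 = 1

|G/H| = 1


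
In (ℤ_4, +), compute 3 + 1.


Operation: addition mod 4
3 + 1 = (a + b) mod 4 with a = 3, b = 1

3 + 1 = 0


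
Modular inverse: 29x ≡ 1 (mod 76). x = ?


Use the extended Euclidean algorithm to write 1 = 29·s + 76·t; then s mod 76 is the inverse.
Euclidean algorithm:
  29 = 0·76 + 29
  76 = 2·29 + 18
  29 = 1·18 + 11
  18 = 1·11 + 7
  11 = 1·7 + 4
  7 = 1·4 + 3
  4 = 1·3 + 1
  3 = 3·1 + 0
gcd(29,76) = 1
Back-substitution gives: 29·(21) + 76·(-8) = 1
So 29⁻¹ ≡ 21 ≡ 21 (mod 76)
Check: 29 × 21 = 609 ≡ 1 (mod 76) ✓

29⁻¹ ≡ 21 (mod 76)


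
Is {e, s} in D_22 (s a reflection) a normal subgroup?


H = {e, s} in D_22 (s a reflection)
r·s·r⁻¹ = sr⁻² ≠ s for n ≥ 3, so {e, s} is not closed under conjugation

No, not a normal subgroup


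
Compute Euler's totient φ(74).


Factor n: 74 = 2 × 37
φ(n) = n · ∏(1 - 1/p) over distinct primes p | n
φ(74) = 74 · (1 - 1/2) · (1 - 1/37) = 36

φ(74) = 36


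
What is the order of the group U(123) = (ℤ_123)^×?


U(n) is the group of units mod n; |U(n)| = φ(n)
|U(123)| = φ(123) = 80

|U(123) = (ℤ_123)^×| = 80


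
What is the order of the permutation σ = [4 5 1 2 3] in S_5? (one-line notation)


Cycle decomposition: (1 4 2 5 3)
Cycle lengths: 5
Order = lcm(5) = 5

ord(σ) = 5


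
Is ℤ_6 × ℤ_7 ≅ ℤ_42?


Comparing ℤ_6 × ℤ_7 and ℤ_42:
gcd(6,7) = 1, so ℤ_6 × ℤ_7 ≅ ℤ_42 (CRT)

Yes, ℤ_6 × ℤ_7 ≅ ℤ_42


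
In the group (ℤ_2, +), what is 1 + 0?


Operation: addition mod 2
1 + 0 = (a + b) mod 2 with a = 1, b = 0

1 + 0 = 1


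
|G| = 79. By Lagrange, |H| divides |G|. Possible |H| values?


Lagrange's theorem: |H| divides |G|
|G| = 79
Divisors of 79: 1, 79

Possible subgroup orders: {1, 79}


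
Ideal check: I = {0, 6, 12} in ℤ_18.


Check ideal conditions for I = {0, 6, 12} in ℤ_18:
(1) I is an additive subgroup? Yes
(2) For r ∈ ℤ_18 and a ∈ I: r·a ∈ I? Yes

Yes, I is an ideal of ℤ_18


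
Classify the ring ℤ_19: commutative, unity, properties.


ℤ_19 is a commutative ring with unity 1; 19 is prime, so ℤ_19 is a field (hence an integral domain)
Commutative: Yes
Integral domain: Yes
Has unity: Yes

ℤ_19: Commutative=Yes, Unity=Yes


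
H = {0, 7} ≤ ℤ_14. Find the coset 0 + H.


0 + H = {0 + h (mod 14) : h ∈ H}
0+0=0, 0+7=7

0 + H = {0, 7}


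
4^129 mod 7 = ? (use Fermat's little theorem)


Fermat's little theorem: if p is prime and gcd(a,p)=1, then a^(p-1) ≡ 1 (mod p)
p = 7 is prime, gcd(4,7) = 1
Reduce exponent: 129 mod 6 = 3
So 4^129 ≡ 4^3 (mod 7)
4^3 mod 7 = 1

4^129 ≡ 1 (mod 7)


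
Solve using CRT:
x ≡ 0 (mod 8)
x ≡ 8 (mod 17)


m₁ = 8, m₂ = 17, gcd = 1, so CRT applies. M = m₁·m₂ = 136
Let M₁ = M/m₁ = 17, M₂ = M/m₂ = 8
Find y₁ ≡ M₁⁻¹ (mod m₁): 17⁻¹ ≡ 1 (mod 8)
Find y₂ ≡ M₂⁻¹ (mod m₂): 8⁻¹ ≡ 15 (mod 17)
x = a₁·M₁·y₁ + a₂·M₂·y₂ = 0·17·1 + 8·8·15 = 960
Reduce mod 136: x ≡ 8
Check: 8 mod 8 = 0 ✓, 8 mod 17 = 8 ✓

x ≡ 8 (mod 136)


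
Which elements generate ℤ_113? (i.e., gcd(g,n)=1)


g generates ℤ_n iff gcd(g,n) = 1
Prime factors of 113: 113
Generators are g ∈ {1,...,112} not divisible by any of these primes.
Generators: {1, 2, 3, 4, 5, 6, 7, 8, 9, 10, 11, 12, 13, 14, 15, 16, 17, 18, 19, 20, 21, 22, 23, 24, 25, 26, 27, 28, 29, 30, 31, 32, 33, 34, 35, 36, 37, 38, 39, 40, 41, 42, 43, 44, 45, 46, 47, 48, 49, 50, 51, 52, 53, 54, 55, 56, 57, 58, 59, 60, 61, 62, 63, 64, 65, 66, 67, 68, 69, 70, 71, 72, 73, 74, 75, 76, 77, 78, 79, 80, 81, 82, 83, 84, 85, 86, 87, 88, 89, 90, 91, 92, 93, 94, 95, 96, 97, 98, 99, 100, 101, 102, 103, 104, 105, 106, 107, 108, 109, 110, 111, 112}
Number of generators = φ(113) = 112

Generators of ℤ_113 = {1, 2, 3, 4, 5, 6, 7, 8, 9, 10, 11, 12, 13, 14, 15, 16, 17, 18, 19, 20, 21, 22, 23, 24, 25, 26, 27, 28, 29, 30, 31, 32, 33, 34, 35, 36, 37, 38, 39, 40, 41, 42, 43, 44, 45, 46, 47, 48, 49, 50, 51, 52, 53, 54, 55, 56, 57, 58, 59, 60, 61, 62, 63, 64, 65, 66, 67, 68, 69, 70, 71, 72, 73, 74, 75, 76, 77, 78, 79, 80, 81, 82, 83, 84, 85, 86, 87, 88, 89, 90, 91, 92, 93, 94, 95, 96, 97, 98, 99, 100, 101, 102, 103, 104, 105, 106, 107, 108, 109, 110, 111, 112}


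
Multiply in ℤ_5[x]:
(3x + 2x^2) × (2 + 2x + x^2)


Expand and collect like terms; reduce coefficients mod 5:
x^0: 0·2 = 0 ≡ 0 (mod 5)
x^1: 0·2 + 3·2 = 6 ≡ 1 (mod 5)
x^2: 0·1 + 3·2 + 2·2 = 10 ≡ 0 (mod 5)
x^3: 3·1 + 2·2 = 7 ≡ 2 (mod 5)
x^4: 2·1 = 2 ≡ 2 (mod 5)
Result: x + 2x^3 + 2x^4

f · g = x + 2x^3 + 2x^4


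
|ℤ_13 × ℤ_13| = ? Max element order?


|ℤ_13 × ℤ_13| = 13 × 13 = 169
Max element order = lcm(13,13) = 13
Cyclic? No (gcd=13)

|ℤ_13×ℤ_13| = 169, max element order = 13


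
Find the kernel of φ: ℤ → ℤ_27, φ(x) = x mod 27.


Kernel = preimage of identity
ker(φ) = {x ∈ ℤ : x ≡ 0 (mod 27)} = 27ℤ = {0, ±27, ±54, ...}

ker(φ) = 27ℤ


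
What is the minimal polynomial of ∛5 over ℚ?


∛5 satisfies x³ - 5 = 0, irreducible over ℚ (no rational root; 5 is not a perfect cube)

Minimal polynomial: x³ - 5


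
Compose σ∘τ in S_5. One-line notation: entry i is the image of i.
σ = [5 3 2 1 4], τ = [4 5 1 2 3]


σ∘τ: apply τ first, then σ
1 →τ 4 →σ 1
2 →τ 5 →σ 4
3 →τ 1 →σ 5
4 →τ 2 →σ 3
5 →τ 3 →σ 2

σ∘τ = [1 4 5 3 2]


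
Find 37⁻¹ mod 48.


Use the extended Euclidean algorithm to write 1 = 37·s + 48·t; then s mod 48 is the inverse.
Euclidean algorithm:
  37 = 0·48 + 37
  48 = 1·37 + 11
  37 = 3·11 + 4
  11 = 2·4 + 3
  4 = 1·3 + 1
  3 = 3·1 + 0
gcd(37,48) = 1
Back-substitution gives: 37·(13) + 48·(-10) = 1
So 37⁻¹ ≡ 13 ≡ 13 (mod 48)
Check: 37 × 13 = 481 ≡ 1 (mod 48) ✓

37⁻¹ ≡ 13 (mod 48)


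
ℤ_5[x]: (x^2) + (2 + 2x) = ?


Add coefficients mod 5:
x^0: 0 + 2 = 2 (mod 5)
x^1: 0 + 2 = 2 (mod 5)
x^2: 1 + 0 = 1 (mod 5)
Result: 2 + 2x + x^2

f + g = 2 + 2x + x^2
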